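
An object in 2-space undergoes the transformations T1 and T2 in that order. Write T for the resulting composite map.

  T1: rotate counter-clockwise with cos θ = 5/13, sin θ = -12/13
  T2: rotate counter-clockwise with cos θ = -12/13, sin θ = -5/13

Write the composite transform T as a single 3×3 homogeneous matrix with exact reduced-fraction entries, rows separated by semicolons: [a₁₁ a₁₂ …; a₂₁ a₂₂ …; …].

T1 = [5/13 12/13 0; -12/13 5/13 0; 0 0 1]
T2·T1 = [-120/169 -119/169 0; 119/169 -120/169 0; 0 0 1]

T = [-120/169 -119/169 0; 119/169 -120/169 0; 0 0 1]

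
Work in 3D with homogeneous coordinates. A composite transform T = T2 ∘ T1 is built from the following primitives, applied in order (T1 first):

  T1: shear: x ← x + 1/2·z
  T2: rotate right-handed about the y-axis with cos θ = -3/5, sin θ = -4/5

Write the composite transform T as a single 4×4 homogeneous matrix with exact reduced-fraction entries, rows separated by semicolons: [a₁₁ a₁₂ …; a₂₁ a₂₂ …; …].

T1 = [1 0 1/2 0; 0 1 0 0; 0 0 1 0; 0 0 0 1]
T2·T1 = [-3/5 0 -11/10 0; 0 1 0 0; 4/5 0 -1/5 0; 0 0 0 1]

T = [-3/5 0 -11/10 0; 0 1 0 0; 4/5 0 -1/5 0; 0 0 0 1]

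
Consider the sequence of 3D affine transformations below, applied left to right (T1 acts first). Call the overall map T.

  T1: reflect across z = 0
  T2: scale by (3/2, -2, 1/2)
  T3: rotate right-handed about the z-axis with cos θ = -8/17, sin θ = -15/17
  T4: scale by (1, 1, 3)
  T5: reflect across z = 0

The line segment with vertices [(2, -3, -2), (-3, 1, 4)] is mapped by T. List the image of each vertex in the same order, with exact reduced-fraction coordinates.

image vertices: (66/17, -93/17, -3), (6/17, 167/34, 6)

T1 reflect across z = 0: (2, -3, -2) → (2, -3, 2); (-3, 1, 4) → (-3, 1, -4)
T2 scale by (3/2, -2, 1/2): (2, -3, 2) → (3, 6, 1); (-3, 1, -4) → (-9/2, -2, -2)
T3 rotate right-handed about the z-axis with cos θ = -8/17, sin θ = -15/17: (3, 6, 1) → (66/17, -93/17, 1); (-9/2, -2, -2) → (6/17, 167/34, -2)
T4 scale by (1, 1, 3): (66/17, -93/17, 1) → (66/17, -93/17, 3); (6/17, 167/34, -2) → (6/17, 167/34, -6)
T5 reflect across z = 0: (66/17, -93/17, 3) → (66/17, -93/17, -3); (6/17, 167/34, -6) → (6/17, 167/34, 6)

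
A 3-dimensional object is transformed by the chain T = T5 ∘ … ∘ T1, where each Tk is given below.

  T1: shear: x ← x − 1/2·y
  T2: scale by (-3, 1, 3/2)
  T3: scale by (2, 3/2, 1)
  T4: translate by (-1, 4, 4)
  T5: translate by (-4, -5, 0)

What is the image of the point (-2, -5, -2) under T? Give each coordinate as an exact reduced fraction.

T1 shear: x ← x − 1/2·y: (-2, -5, -2) → (1/2, -5, -2)
T2 scale by (-3, 1, 3/2): (1/2, -5, -2) → (-3/2, -5, -3)
T3 scale by (2, 3/2, 1): (-3/2, -5, -3) → (-3, -15/2, -3)
T4 translate by (-1, 4, 4): (-3, -15/2, -3) → (-4, -7/2, 1)
T5 translate by (-4, -5, 0): (-4, -7/2, 1) → (-8, -17/2, 1)

T(p) = (-8, -17/2, 1)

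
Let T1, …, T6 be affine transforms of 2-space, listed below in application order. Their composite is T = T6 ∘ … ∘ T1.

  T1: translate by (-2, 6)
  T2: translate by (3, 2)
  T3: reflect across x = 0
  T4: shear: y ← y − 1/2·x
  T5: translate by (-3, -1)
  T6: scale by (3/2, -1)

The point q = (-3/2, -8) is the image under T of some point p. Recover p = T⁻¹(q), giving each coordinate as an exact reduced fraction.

T1 = [1 0 -2; 0 1 6; 0 0 1]
T2·T1 = [1 0 1; 0 1 8; 0 0 1]
T3·…·T1 = [-1 0 -1; 0 1 8; 0 0 1]
T4·…·T1 = [-1 0 -1; 1/2 1 17/2; 0 0 1]
T5·…·T1 = [-1 0 -4; 1/2 1 15/2; 0 0 1]
T6·…·T1 = [-3/2 0 -6; -1/2 -1 -15/2; 0 0 1]
det M = 3/2; M⁻¹ = [-2/3 0 -4; 1/3 -1 -11/2; 0 0 1]
M⁻¹ · (-3/2, -8)ᵀ = (-3, 2)ᵀ

p = (-3, 2)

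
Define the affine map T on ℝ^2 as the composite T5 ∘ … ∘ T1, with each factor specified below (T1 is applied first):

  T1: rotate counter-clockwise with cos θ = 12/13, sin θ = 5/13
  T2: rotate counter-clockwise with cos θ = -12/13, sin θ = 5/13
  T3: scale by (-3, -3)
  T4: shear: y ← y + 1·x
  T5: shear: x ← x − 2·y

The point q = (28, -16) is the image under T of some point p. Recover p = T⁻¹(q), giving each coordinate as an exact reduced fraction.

p = (-4/3, -4)

T1 = [12/13 -5/13 0; 5/13 12/13 0; 0 0 1]
T2·T1 = [-1 0 0; 0 -1 0; 0 0 1]
T3·…·T1 = [3 0 0; 0 3 0; 0 0 1]
T4·…·T1 = [3 0 0; 3 3 0; 0 0 1]
T5·…·T1 = [-3 -6 0; 3 3 0; 0 0 1]
det M = 9; M⁻¹ = [1/3 2/3 0; -1/3 -1/3 0; 0 0 1]
M⁻¹ · (28, -16)ᵀ = (-4/3, -4)ᵀ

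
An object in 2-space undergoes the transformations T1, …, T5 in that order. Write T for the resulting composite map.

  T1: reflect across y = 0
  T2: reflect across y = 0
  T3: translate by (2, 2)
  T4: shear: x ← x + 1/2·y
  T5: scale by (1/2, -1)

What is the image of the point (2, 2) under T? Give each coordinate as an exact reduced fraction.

T1 reflect across y = 0: (2, 2) → (2, -2)
T2 reflect across y = 0: (2, -2) → (2, 2)
T3 translate by (2, 2): (2, 2) → (4, 4)
T4 shear: x ← x + 1/2·y: (4, 4) → (6, 4)
T5 scale by (1/2, -1): (6, 4) → (3, -4)

T(p) = (3, -4)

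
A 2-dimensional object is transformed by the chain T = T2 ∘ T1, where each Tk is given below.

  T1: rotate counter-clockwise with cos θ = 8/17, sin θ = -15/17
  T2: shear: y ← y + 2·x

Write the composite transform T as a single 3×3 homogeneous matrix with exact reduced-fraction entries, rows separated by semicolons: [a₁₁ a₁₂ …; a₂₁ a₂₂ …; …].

T1 = [8/17 15/17 0; -15/17 8/17 0; 0 0 1]
T2·T1 = [8/17 15/17 0; 1/17 38/17 0; 0 0 1]

T = [8/17 15/17 0; 1/17 38/17 0; 0 0 1]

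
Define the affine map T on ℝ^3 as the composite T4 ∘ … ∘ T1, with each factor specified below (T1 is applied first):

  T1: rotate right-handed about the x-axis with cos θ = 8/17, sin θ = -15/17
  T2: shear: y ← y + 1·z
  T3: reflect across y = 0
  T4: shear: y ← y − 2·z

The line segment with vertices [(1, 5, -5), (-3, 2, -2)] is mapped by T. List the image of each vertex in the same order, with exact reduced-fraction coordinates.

image vertices: (1, 380/17, -115/17), (-3, 152/17, -46/17)

T1 rotate right-handed about the x-axis with cos θ = 8/17, sin θ = -15/17: (1, 5, -5) → (1, -35/17, -115/17); (-3, 2, -2) → (-3, -14/17, -46/17)
T2 shear: y ← y + 1·z: (1, -35/17, -115/17) → (1, -150/17, -115/17); (-3, -14/17, -46/17) → (-3, -60/17, -46/17)
T3 reflect across y = 0: (1, -150/17, -115/17) → (1, 150/17, -115/17); (-3, -60/17, -46/17) → (-3, 60/17, -46/17)
T4 shear: y ← y − 2·z: (1, 150/17, -115/17) → (1, 380/17, -115/17); (-3, 60/17, -46/17) → (-3, 152/17, -46/17)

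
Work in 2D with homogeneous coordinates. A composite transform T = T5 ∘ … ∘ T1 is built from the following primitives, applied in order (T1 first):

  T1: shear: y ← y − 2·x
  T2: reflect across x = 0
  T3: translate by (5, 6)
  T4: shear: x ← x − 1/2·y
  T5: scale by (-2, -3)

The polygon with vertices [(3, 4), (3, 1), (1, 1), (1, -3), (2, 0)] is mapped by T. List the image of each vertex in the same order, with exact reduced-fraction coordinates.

T1 shear: y ← y − 2·x: (3, 4) → (3, -2); (3, 1) → (3, -5); (1, 1) → (1, -1); (1, -3) → (1, -5); (2, 0) → (2, -4)
T2 reflect across x = 0: (3, -2) → (-3, -2); (3, -5) → (-3, -5); (1, -1) → (-1, -1); (1, -5) → (-1, -5); (2, -4) → (-2, -4)
T3 translate by (5, 6): (-3, -2) → (2, 4); (-3, -5) → (2, 1); (-1, -1) → (4, 5); (-1, -5) → (4, 1); (-2, -4) → (3, 2)
T4 shear: x ← x − 1/2·y: (2, 4) → (0, 4); (2, 1) → (3/2, 1); (4, 5) → (3/2, 5); (4, 1) → (7/2, 1); (3, 2) → (2, 2)
T5 scale by (-2, -3): (0, 4) → (0, -12); (3/2, 1) → (-3, -3); (3/2, 5) → (-3, -15); (7/2, 1) → (-7, -3); (2, 2) → (-4, -6)

image vertices: (0, -12), (-3, -3), (-3, -15), (-7, -3), (-4, -6)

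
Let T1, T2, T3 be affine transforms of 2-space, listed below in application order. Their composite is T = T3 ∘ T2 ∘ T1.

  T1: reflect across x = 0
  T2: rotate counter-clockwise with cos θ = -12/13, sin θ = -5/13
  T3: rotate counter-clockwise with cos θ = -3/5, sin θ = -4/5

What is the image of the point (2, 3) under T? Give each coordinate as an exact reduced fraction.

T(p) = (-17/5, -6/5)

T1 reflect across x = 0: (2, 3) → (-2, 3)
T2 rotate counter-clockwise with cos θ = -12/13, sin θ = -5/13: (-2, 3) → (3, -2)
T3 rotate counter-clockwise with cos θ = -3/5, sin θ = -4/5: (3, -2) → (-17/5, -6/5)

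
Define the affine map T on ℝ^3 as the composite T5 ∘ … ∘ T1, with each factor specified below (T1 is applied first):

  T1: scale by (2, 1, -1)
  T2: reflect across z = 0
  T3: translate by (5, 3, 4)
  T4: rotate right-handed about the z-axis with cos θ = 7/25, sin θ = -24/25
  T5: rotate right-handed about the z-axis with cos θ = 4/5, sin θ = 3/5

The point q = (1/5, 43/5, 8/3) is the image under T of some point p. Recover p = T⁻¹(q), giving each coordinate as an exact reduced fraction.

p = (-5, 4, -4/3)

T1 = [2 0 0 0; 0 1 0 0; 0 0 -1 0; 0 0 0 1]
T2·T1 = [2 0 0 0; 0 1 0 0; 0 0 1 0; 0 0 0 1]
T3·…·T1 = [2 0 0 5; 0 1 0 3; 0 0 1 4; 0 0 0 1]
T4·…·T1 = [14/25 24/25 0 107/25; -48/25 7/25 0 -99/25; 0 0 1 4; 0 0 0 1]
T5·…·T1 = [8/5 3/5 0 29/5; -6/5 4/5 0 -3/5; 0 0 1 4; 0 0 0 1]
det M = 2; M⁻¹ = [2/5 -3/10 0 -5/2; 3/5 4/5 0 -3; 0 0 1 -4; 0 0 0 1]
M⁻¹ · (1/5, 43/5, 8/3)ᵀ = (-5, 4, -4/3)ᵀ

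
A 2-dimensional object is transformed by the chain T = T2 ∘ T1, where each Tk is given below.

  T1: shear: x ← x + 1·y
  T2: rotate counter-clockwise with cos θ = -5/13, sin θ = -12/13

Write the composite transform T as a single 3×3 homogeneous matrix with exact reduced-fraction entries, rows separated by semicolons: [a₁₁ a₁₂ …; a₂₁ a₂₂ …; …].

T = [-5/13 7/13 0; -12/13 -17/13 0; 0 0 1]

T1 = [1 1 0; 0 1 0; 0 0 1]
T2·T1 = [-5/13 7/13 0; -12/13 -17/13 0; 0 0 1]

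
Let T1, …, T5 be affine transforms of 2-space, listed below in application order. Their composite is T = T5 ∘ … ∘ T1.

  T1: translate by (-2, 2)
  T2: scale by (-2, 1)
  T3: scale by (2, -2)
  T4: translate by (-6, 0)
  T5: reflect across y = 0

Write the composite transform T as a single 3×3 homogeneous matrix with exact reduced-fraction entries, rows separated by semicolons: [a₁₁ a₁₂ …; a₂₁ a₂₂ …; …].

T1 = [1 0 -2; 0 1 2; 0 0 1]
T2·T1 = [-2 0 4; 0 1 2; 0 0 1]
T3·…·T1 = [-4 0 8; 0 -2 -4; 0 0 1]
T4·…·T1 = [-4 0 2; 0 -2 -4; 0 0 1]
T5·…·T1 = [-4 0 2; 0 2 4; 0 0 1]

T = [-4 0 2; 0 2 4; 0 0 1]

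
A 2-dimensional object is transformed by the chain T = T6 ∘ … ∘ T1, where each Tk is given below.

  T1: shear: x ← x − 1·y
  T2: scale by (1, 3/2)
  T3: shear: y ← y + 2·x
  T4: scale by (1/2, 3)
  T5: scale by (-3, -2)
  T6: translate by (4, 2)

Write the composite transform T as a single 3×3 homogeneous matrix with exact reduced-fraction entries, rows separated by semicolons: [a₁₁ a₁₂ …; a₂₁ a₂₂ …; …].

T1 = [1 -1 0; 0 1 0; 0 0 1]
T2·T1 = [1 -1 0; 0 3/2 0; 0 0 1]
T3·…·T1 = [1 -1 0; 2 -1/2 0; 0 0 1]
T4·…·T1 = [1/2 -1/2 0; 6 -3/2 0; 0 0 1]
T5·…·T1 = [-3/2 3/2 0; -12 3 0; 0 0 1]
T6·…·T1 = [-3/2 3/2 4; -12 3 2; 0 0 1]

T = [-3/2 3/2 4; -12 3 2; 0 0 1]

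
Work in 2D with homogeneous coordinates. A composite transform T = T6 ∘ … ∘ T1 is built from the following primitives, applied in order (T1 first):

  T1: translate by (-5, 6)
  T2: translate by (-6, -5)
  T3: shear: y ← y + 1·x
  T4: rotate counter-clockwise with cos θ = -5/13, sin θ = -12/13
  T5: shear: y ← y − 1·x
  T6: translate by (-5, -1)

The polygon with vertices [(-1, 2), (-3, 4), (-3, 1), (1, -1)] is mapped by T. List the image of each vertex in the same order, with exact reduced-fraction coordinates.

T1 translate by (-5, 6): (-1, 2) → (-6, 8); (-3, 4) → (-8, 10); (-3, 1) → (-8, 7); (1, -1) → (-4, 5)
T2 translate by (-6, -5): (-6, 8) → (-12, 3); (-8, 10) → (-14, 5); (-8, 7) → (-14, 2); (-4, 5) → (-10, 0)
T3 shear: y ← y + 1·x: (-12, 3) → (-12, -9); (-14, 5) → (-14, -9); (-14, 2) → (-14, -12); (-10, 0) → (-10, -10)
T4 rotate counter-clockwise with cos θ = -5/13, sin θ = -12/13: (-12, -9) → (-48/13, 189/13); (-14, -9) → (-38/13, 213/13); (-14, -12) → (-74/13, 228/13); (-10, -10) → (-70/13, 170/13)
T5 shear: y ← y − 1·x: (-48/13, 189/13) → (-48/13, 237/13); (-38/13, 213/13) → (-38/13, 251/13); (-74/13, 228/13) → (-74/13, 302/13); (-70/13, 170/13) → (-70/13, 240/13)
T6 translate by (-5, -1): (-48/13, 237/13) → (-113/13, 224/13); (-38/13, 251/13) → (-103/13, 238/13); (-74/13, 302/13) → (-139/13, 289/13); (-70/13, 240/13) → (-135/13, 227/13)

image vertices: (-113/13, 224/13), (-103/13, 238/13), (-139/13, 289/13), (-135/13, 227/13)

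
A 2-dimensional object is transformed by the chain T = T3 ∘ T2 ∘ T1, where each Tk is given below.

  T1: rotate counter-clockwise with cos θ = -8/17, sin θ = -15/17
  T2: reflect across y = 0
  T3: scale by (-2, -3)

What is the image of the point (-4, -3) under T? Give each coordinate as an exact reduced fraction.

T1 rotate counter-clockwise with cos θ = -8/17, sin θ = -15/17: (-4, -3) → (-13/17, 84/17)
T2 reflect across y = 0: (-13/17, 84/17) → (-13/17, -84/17)
T3 scale by (-2, -3): (-13/17, -84/17) → (26/17, 252/17)

T(p) = (26/17, 252/17)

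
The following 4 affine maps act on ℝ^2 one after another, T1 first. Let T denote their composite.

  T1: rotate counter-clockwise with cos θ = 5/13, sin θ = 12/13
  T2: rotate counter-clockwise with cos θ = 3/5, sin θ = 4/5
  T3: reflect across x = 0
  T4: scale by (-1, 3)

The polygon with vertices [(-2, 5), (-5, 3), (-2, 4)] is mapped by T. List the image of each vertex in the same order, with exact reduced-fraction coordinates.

image vertices: (-214/65, -831/65), (-3/65, -1137/65), (-158/65, -732/65)

T1 rotate counter-clockwise with cos θ = 5/13, sin θ = 12/13: (-2, 5) → (-70/13, 1/13); (-5, 3) → (-61/13, -45/13); (-2, 4) → (-58/13, -4/13)
T2 rotate counter-clockwise with cos θ = 3/5, sin θ = 4/5: (-70/13, 1/13) → (-214/65, -277/65); (-61/13, -45/13) → (-3/65, -379/65); (-58/13, -4/13) → (-158/65, -244/65)
T3 reflect across x = 0: (-214/65, -277/65) → (214/65, -277/65); (-3/65, -379/65) → (3/65, -379/65); (-158/65, -244/65) → (158/65, -244/65)
T4 scale by (-1, 3): (214/65, -277/65) → (-214/65, -831/65); (3/65, -379/65) → (-3/65, -1137/65); (158/65, -244/65) → (-158/65, -732/65)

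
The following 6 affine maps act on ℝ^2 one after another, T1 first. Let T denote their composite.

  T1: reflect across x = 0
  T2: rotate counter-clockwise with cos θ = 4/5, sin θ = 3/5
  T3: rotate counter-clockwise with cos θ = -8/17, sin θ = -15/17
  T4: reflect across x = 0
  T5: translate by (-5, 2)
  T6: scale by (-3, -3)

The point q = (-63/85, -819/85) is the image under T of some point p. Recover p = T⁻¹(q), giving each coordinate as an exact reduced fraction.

p = (2, -5)

T1 = [-1 0 0; 0 1 0; 0 0 1]
T2·T1 = [-4/5 -3/5 0; -3/5 4/5 0; 0 0 1]
T3·…·T1 = [-13/85 84/85 0; 84/85 13/85 0; 0 0 1]
T4·…·T1 = [13/85 -84/85 0; 84/85 13/85 0; 0 0 1]
T5·…·T1 = [13/85 -84/85 -5; 84/85 13/85 2; 0 0 1]
T6·…·T1 = [-39/85 252/85 15; -252/85 -39/85 -6; 0 0 1]
det M = 9; M⁻¹ = [-13/255 -28/85 -103/85; 28/85 -13/255 -446/85; 0 0 1]
M⁻¹ · (-63/85, -819/85)ᵀ = (2, -5)ᵀ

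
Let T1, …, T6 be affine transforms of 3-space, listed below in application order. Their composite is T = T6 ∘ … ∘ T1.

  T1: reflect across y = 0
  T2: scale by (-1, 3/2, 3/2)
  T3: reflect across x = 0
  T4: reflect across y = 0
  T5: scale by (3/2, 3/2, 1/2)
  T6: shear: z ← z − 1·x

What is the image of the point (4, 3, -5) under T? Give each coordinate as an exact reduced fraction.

T(p) = (6, 27/4, -39/4)

T1 reflect across y = 0: (4, 3, -5) → (4, -3, -5)
T2 scale by (-1, 3/2, 3/2): (4, -3, -5) → (-4, -9/2, -15/2)
T3 reflect across x = 0: (-4, -9/2, -15/2) → (4, -9/2, -15/2)
T4 reflect across y = 0: (4, -9/2, -15/2) → (4, 9/2, -15/2)
T5 scale by (3/2, 3/2, 1/2): (4, 9/2, -15/2) → (6, 27/4, -15/4)
T6 shear: z ← z − 1·x: (6, 27/4, -15/4) → (6, 27/4, -39/4)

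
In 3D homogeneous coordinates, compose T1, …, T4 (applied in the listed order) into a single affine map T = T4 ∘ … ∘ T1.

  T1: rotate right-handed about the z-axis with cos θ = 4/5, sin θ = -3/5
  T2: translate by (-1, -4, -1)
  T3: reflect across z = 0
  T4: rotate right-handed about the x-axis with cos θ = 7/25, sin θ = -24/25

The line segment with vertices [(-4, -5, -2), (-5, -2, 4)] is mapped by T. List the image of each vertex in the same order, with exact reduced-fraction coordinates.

image vertices: (-36/5, 164/125, 777/125), (-31/5, -451/125, 207/125)

T1 rotate right-handed about the z-axis with cos θ = 4/5, sin θ = -3/5: (-4, -5, -2) → (-31/5, -8/5, -2); (-5, -2, 4) → (-26/5, 7/5, 4)
T2 translate by (-1, -4, -1): (-31/5, -8/5, -2) → (-36/5, -28/5, -3); (-26/5, 7/5, 4) → (-31/5, -13/5, 3)
T3 reflect across z = 0: (-36/5, -28/5, -3) → (-36/5, -28/5, 3); (-31/5, -13/5, 3) → (-31/5, -13/5, -3)
T4 rotate right-handed about the x-axis with cos θ = 7/25, sin θ = -24/25: (-36/5, -28/5, 3) → (-36/5, 164/125, 777/125); (-31/5, -13/5, -3) → (-31/5, -451/125, 207/125)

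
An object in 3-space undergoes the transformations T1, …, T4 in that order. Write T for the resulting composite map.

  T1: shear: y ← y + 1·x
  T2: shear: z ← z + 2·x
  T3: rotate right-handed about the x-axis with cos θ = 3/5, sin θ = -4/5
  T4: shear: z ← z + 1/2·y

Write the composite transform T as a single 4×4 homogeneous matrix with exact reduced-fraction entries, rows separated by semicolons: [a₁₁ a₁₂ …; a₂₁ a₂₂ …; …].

T = [1 0 0 0; 11/5 3/5 4/5 0; 3/2 -1/2 1 0; 0 0 0 1]

T1 = [1 0 0 0; 1 1 0 0; 0 0 1 0; 0 0 0 1]
T2·T1 = [1 0 0 0; 1 1 0 0; 2 0 1 0; 0 0 0 1]
T3·…·T1 = [1 0 0 0; 11/5 3/5 4/5 0; 2/5 -4/5 3/5 0; 0 0 0 1]
T4·…·T1 = [1 0 0 0; 11/5 3/5 4/5 0; 3/2 -1/2 1 0; 0 0 0 1]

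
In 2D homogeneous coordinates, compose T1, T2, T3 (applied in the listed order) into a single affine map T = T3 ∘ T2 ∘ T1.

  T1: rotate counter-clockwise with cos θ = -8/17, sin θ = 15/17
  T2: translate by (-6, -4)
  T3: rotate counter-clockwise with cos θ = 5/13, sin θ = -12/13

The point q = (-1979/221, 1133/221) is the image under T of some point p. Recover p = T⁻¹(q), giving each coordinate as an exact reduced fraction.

p = (-1, 3)

T1 = [-8/17 -15/17 0; 15/17 -8/17 0; 0 0 1]
T2·T1 = [-8/17 -15/17 -6; 15/17 -8/17 -4; 0 0 1]
T3·…·T1 = [140/221 -171/221 -6; 171/221 140/221 4; 0 0 1]
det M = 1; M⁻¹ = [140/221 171/221 12/17; -171/221 140/221 -122/17; 0 0 1]
M⁻¹ · (-1979/221, 1133/221)ᵀ = (-1, 3)ᵀ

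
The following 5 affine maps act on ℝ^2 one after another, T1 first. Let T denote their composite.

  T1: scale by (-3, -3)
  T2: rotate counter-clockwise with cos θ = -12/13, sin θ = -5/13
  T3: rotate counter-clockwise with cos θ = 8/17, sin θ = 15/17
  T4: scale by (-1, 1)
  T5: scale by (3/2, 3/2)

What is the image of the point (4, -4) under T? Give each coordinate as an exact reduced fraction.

T1 scale by (-3, -3): (4, -4) → (-12, 12)
T2 rotate counter-clockwise with cos θ = -12/13, sin θ = -5/13: (-12, 12) → (204/13, -84/13)
T3 rotate counter-clockwise with cos θ = 8/17, sin θ = 15/17: (204/13, -84/13) → (2892/221, 2388/221)
T4 scale by (-1, 1): (2892/221, 2388/221) → (-2892/221, 2388/221)
T5 scale by (3/2, 3/2): (-2892/221, 2388/221) → (-4338/221, 3582/221)

T(p) = (-4338/221, 3582/221)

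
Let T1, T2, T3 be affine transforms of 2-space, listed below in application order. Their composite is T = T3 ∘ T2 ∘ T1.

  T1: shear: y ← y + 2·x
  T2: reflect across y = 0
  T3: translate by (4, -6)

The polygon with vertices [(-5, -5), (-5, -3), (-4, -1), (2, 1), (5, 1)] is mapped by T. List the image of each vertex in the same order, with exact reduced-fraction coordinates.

image vertices: (-1, 9), (-1, 7), (0, 3), (6, -11), (9, -17)

T1 shear: y ← y + 2·x: (-5, -5) → (-5, -15); (-5, -3) → (-5, -13); (-4, -1) → (-4, -9); (2, 1) → (2, 5); (5, 1) → (5, 11)
T2 reflect across y = 0: (-5, -15) → (-5, 15); (-5, -13) → (-5, 13); (-4, -9) → (-4, 9); (2, 5) → (2, -5); (5, 11) → (5, -11)
T3 translate by (4, -6): (-5, 15) → (-1, 9); (-5, 13) → (-1, 7); (-4, 9) → (0, 3); (2, -5) → (6, -11); (5, -11) → (9, -17)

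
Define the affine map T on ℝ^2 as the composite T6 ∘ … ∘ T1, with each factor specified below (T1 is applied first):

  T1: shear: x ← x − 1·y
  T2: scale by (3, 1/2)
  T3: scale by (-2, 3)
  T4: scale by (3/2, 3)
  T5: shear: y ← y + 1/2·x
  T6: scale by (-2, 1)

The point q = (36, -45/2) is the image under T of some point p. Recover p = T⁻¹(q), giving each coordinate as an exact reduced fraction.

p = (-1, -3)

T1 = [1 -1 0; 0 1 0; 0 0 1]
T2·T1 = [3 -3 0; 0 1/2 0; 0 0 1]
T3·…·T1 = [-6 6 0; 0 3/2 0; 0 0 1]
T4·…·T1 = [-9 9 0; 0 9/2 0; 0 0 1]
T5·…·T1 = [-9 9 0; -9/2 9 0; 0 0 1]
T6·…·T1 = [18 -18 0; -9/2 9 0; 0 0 1]
det M = 81; M⁻¹ = [1/9 2/9 0; 1/18 2/9 0; 0 0 1]
M⁻¹ · (36, -45/2)ᵀ = (-1, -3)ᵀ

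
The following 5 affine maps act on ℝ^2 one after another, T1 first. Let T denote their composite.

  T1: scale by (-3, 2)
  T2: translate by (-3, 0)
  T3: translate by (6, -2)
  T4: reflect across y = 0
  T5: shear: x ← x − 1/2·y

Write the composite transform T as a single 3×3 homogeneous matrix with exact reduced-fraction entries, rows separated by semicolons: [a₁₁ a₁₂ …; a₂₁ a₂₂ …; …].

T = [-3 1 2; 0 -2 2; 0 0 1]

T1 = [-3 0 0; 0 2 0; 0 0 1]
T2·T1 = [-3 0 -3; 0 2 0; 0 0 1]
T3·…·T1 = [-3 0 3; 0 2 -2; 0 0 1]
T4·…·T1 = [-3 0 3; 0 -2 2; 0 0 1]
T5·…·T1 = [-3 1 2; 0 -2 2; 0 0 1]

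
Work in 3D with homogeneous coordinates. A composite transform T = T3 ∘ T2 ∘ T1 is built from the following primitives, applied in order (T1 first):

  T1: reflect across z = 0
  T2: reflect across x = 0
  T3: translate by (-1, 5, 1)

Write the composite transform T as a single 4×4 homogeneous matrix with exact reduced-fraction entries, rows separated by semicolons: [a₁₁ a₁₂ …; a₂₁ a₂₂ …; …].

T1 = [1 0 0 0; 0 1 0 0; 0 0 -1 0; 0 0 0 1]
T2·T1 = [-1 0 0 0; 0 1 0 0; 0 0 -1 0; 0 0 0 1]
T3·…·T1 = [-1 0 0 -1; 0 1 0 5; 0 0 -1 1; 0 0 0 1]

T = [-1 0 0 -1; 0 1 0 5; 0 0 -1 1; 0 0 0 1]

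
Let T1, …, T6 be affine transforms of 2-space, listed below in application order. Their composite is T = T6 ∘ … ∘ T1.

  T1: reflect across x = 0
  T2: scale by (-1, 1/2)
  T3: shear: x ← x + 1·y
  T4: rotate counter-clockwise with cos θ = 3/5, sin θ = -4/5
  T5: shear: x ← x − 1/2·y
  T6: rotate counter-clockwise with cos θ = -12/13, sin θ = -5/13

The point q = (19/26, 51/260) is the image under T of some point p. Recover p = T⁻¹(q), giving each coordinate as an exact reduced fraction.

p = (0, -1)

T1 = [-1 0 0; 0 1 0; 0 0 1]
T2·T1 = [1 0 0; 0 1/2 0; 0 0 1]
T3·…·T1 = [1 1/2 0; 0 1/2 0; 0 0 1]
T4·…·T1 = [3/5 7/10 0; -4/5 -1/10 0; 0 0 1]
T5·…·T1 = [1 3/4 0; -4/5 -1/10 0; 0 0 1]
T6·…·T1 = [-16/13 -19/26 0; 23/65 -51/260 0; 0 0 1]
det M = 1/2; M⁻¹ = [-51/130 19/13 0; -46/65 -32/13 0; 0 0 1]
M⁻¹ · (19/26, 51/260)ᵀ = (0, -1)ᵀ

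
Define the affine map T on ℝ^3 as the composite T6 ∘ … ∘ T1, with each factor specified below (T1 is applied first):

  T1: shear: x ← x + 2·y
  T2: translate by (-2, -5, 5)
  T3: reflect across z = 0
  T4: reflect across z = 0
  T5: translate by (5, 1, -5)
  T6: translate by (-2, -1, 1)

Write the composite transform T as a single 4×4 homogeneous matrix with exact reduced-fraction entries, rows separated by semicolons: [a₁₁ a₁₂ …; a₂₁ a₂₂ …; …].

T = [1 2 0 1; 0 1 0 -5; 0 0 1 1; 0 0 0 1]

T1 = [1 2 0 0; 0 1 0 0; 0 0 1 0; 0 0 0 1]
T2·T1 = [1 2 0 -2; 0 1 0 -5; 0 0 1 5; 0 0 0 1]
T3·…·T1 = [1 2 0 -2; 0 1 0 -5; 0 0 -1 -5; 0 0 0 1]
T4·…·T1 = [1 2 0 -2; 0 1 0 -5; 0 0 1 5; 0 0 0 1]
T5·…·T1 = [1 2 0 3; 0 1 0 -4; 0 0 1 0; 0 0 0 1]
T6·…·T1 = [1 2 0 1; 0 1 0 -5; 0 0 1 1; 0 0 0 1]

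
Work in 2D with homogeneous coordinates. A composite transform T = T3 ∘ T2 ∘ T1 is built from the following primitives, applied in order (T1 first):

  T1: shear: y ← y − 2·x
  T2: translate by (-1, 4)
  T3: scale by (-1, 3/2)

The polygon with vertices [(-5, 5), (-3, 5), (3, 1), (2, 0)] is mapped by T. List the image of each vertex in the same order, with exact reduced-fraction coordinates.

image vertices: (6, 57/2), (4, 45/2), (-2, -3/2), (-1, 0)

T1 shear: y ← y − 2·x: (-5, 5) → (-5, 15); (-3, 5) → (-3, 11); (3, 1) → (3, -5); (2, 0) → (2, -4)
T2 translate by (-1, 4): (-5, 15) → (-6, 19); (-3, 11) → (-4, 15); (3, -5) → (2, -1); (2, -4) → (1, 0)
T3 scale by (-1, 3/2): (-6, 19) → (6, 57/2); (-4, 15) → (4, 45/2); (2, -1) → (-2, -3/2); (1, 0) → (-1, 0)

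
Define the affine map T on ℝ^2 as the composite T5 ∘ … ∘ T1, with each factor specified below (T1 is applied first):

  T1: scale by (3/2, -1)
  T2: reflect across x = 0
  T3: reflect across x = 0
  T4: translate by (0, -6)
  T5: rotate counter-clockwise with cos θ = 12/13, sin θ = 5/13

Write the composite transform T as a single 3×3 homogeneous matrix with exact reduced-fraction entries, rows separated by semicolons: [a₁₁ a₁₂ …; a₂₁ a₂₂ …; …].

T1 = [3/2 0 0; 0 -1 0; 0 0 1]
T2·T1 = [-3/2 0 0; 0 -1 0; 0 0 1]
T3·…·T1 = [3/2 0 0; 0 -1 0; 0 0 1]
T4·…·T1 = [3/2 0 0; 0 -1 -6; 0 0 1]
T5·…·T1 = [18/13 5/13 30/13; 15/26 -12/13 -72/13; 0 0 1]

T = [18/13 5/13 30/13; 15/26 -12/13 -72/13; 0 0 1]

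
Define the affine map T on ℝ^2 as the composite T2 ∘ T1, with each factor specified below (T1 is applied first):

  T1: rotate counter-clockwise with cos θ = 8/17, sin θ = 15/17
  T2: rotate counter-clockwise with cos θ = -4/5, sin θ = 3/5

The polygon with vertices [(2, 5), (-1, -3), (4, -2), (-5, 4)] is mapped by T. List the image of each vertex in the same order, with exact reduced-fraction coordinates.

image vertices: (26/85, -457/85), (-31/85, 267/85), (-76/17, 2/17), (529/85, -128/85)

T1 rotate counter-clockwise with cos θ = 8/17, sin θ = 15/17: (2, 5) → (-59/17, 70/17); (-1, -3) → (37/17, -39/17); (4, -2) → (62/17, 44/17); (-5, 4) → (-100/17, -43/17)
T2 rotate counter-clockwise with cos θ = -4/5, sin θ = 3/5: (-59/17, 70/17) → (26/85, -457/85); (37/17, -39/17) → (-31/85, 267/85); (62/17, 44/17) → (-76/17, 2/17); (-100/17, -43/17) → (529/85, -128/85)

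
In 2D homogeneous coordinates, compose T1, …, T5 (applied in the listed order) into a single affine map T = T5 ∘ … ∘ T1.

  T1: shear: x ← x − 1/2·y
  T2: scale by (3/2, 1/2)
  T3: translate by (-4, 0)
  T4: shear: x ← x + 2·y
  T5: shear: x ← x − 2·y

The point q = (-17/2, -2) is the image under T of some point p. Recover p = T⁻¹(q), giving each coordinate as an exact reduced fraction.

T1 = [1 -1/2 0; 0 1 0; 0 0 1]
T2·T1 = [3/2 -3/4 0; 0 1/2 0; 0 0 1]
T3·…·T1 = [3/2 -3/4 -4; 0 1/2 0; 0 0 1]
T4·…·T1 = [3/2 1/4 -4; 0 1/2 0; 0 0 1]
T5·…·T1 = [3/2 -3/4 -4; 0 1/2 0; 0 0 1]
det M = 3/4; M⁻¹ = [2/3 1 8/3; 0 2 0; 0 0 1]
M⁻¹ · (-17/2, -2)ᵀ = (-5, -4)ᵀ

p = (-5, -4)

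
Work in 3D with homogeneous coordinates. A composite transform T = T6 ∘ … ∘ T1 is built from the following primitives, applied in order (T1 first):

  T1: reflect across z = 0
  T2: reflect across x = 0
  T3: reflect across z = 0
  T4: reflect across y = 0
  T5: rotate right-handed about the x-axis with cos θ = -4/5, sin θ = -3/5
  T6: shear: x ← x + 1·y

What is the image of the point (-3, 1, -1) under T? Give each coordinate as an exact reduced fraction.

T(p) = (16/5, 1/5, 7/5)

T1 reflect across z = 0: (-3, 1, -1) → (-3, 1, 1)
T2 reflect across x = 0: (-3, 1, 1) → (3, 1, 1)
T3 reflect across z = 0: (3, 1, 1) → (3, 1, -1)
T4 reflect across y = 0: (3, 1, -1) → (3, -1, -1)
T5 rotate right-handed about the x-axis with cos θ = -4/5, sin θ = -3/5: (3, -1, -1) → (3, 1/5, 7/5)
T6 shear: x ← x + 1·y: (3, 1/5, 7/5) → (16/5, 1/5, 7/5)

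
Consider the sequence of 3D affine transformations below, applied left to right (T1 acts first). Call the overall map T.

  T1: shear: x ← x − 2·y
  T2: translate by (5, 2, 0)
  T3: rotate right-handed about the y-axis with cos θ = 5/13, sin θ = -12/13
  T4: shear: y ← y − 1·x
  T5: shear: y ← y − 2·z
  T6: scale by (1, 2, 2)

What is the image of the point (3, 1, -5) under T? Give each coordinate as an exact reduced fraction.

T(p) = (90/13, -290/13, 94/13)

T1 shear: x ← x − 2·y: (3, 1, -5) → (1, 1, -5)
T2 translate by (5, 2, 0): (1, 1, -5) → (6, 3, -5)
T3 rotate right-handed about the y-axis with cos θ = 5/13, sin θ = -12/13: (6, 3, -5) → (90/13, 3, 47/13)
T4 shear: y ← y − 1·x: (90/13, 3, 47/13) → (90/13, -51/13, 47/13)
T5 shear: y ← y − 2·z: (90/13, -51/13, 47/13) → (90/13, -145/13, 47/13)
T6 scale by (1, 2, 2): (90/13, -145/13, 47/13) → (90/13, -290/13, 94/13)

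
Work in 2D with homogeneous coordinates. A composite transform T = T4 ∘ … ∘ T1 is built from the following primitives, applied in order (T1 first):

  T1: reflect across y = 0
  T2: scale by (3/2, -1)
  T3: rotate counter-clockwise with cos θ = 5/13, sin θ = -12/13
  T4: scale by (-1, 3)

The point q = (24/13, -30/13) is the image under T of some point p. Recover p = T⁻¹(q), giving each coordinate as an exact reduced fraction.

p = (0, -2)

T1 = [1 0 0; 0 -1 0; 0 0 1]
T2·T1 = [3/2 0 0; 0 1 0; 0 0 1]
T3·…·T1 = [15/26 12/13 0; -18/13 5/13 0; 0 0 1]
T4·…·T1 = [-15/26 -12/13 0; -54/13 15/13 0; 0 0 1]
det M = -9/2; M⁻¹ = [-10/39 -8/39 0; -12/13 5/39 0; 0 0 1]
M⁻¹ · (24/13, -30/13)ᵀ = (0, -2)ᵀ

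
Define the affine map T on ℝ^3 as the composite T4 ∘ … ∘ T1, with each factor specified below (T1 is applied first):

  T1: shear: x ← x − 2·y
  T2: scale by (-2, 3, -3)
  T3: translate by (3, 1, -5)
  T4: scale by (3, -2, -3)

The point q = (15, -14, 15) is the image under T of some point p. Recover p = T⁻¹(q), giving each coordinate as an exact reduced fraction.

p = (3, 2, 0)

T1 = [1 -2 0 0; 0 1 0 0; 0 0 1 0; 0 0 0 1]
T2·T1 = [-2 4 0 0; 0 3 0 0; 0 0 -3 0; 0 0 0 1]
T3·…·T1 = [-2 4 0 3; 0 3 0 1; 0 0 -3 -5; 0 0 0 1]
T4·…·T1 = [-6 12 0 9; 0 -6 0 -2; 0 0 9 15; 0 0 0 1]
det M = 324; M⁻¹ = [-1/6 -1/3 0 5/6; 0 -1/6 0 -1/3; 0 0 1/9 -5/3; 0 0 0 1]
M⁻¹ · (15, -14, 15)ᵀ = (3, 2, 0)ᵀ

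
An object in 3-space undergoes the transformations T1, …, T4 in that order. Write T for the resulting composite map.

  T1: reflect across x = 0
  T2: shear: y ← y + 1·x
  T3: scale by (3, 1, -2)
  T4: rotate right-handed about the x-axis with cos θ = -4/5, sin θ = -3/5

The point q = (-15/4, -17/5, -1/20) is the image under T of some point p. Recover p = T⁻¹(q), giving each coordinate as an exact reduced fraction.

T1 = [-1 0 0 0; 0 1 0 0; 0 0 1 0; 0 0 0 1]
T2·T1 = [-1 0 0 0; -1 1 0 0; 0 0 1 0; 0 0 0 1]
T3·…·T1 = [-3 0 0 0; -1 1 0 0; 0 0 -2 0; 0 0 0 1]
T4·…·T1 = [-3 0 0 0; 4/5 -4/5 -6/5 0; 3/5 -3/5 8/5 0; 0 0 0 1]
det M = 6; M⁻¹ = [-1/3 0 0 0; -1/3 -4/5 -3/5 0; 0 -3/10 2/5 0; 0 0 0 1]
M⁻¹ · (-15/4, -17/5, -1/20)ᵀ = (5/4, 4, 1)ᵀ

p = (5/4, 4, 1)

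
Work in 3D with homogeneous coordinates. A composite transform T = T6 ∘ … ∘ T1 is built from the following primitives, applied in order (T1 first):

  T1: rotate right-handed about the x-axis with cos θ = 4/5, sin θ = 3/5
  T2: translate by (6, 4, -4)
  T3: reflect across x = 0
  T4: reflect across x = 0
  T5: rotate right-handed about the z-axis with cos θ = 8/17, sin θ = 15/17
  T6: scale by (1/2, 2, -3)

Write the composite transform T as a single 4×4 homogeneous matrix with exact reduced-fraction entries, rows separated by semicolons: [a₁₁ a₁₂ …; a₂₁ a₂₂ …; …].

T = [4/17 -6/17 9/34 -6/17; 30/17 64/85 -48/85 244/17; 0 -9/5 -12/5 12; 0 0 0 1]

T1 = [1 0 0 0; 0 4/5 -3/5 0; 0 3/5 4/5 0; 0 0 0 1]
T2·T1 = [1 0 0 6; 0 4/5 -3/5 4; 0 3/5 4/5 -4; 0 0 0 1]
T3·…·T1 = [-1 0 0 -6; 0 4/5 -3/5 4; 0 3/5 4/5 -4; 0 0 0 1]
T4·…·T1 = [1 0 0 6; 0 4/5 -3/5 4; 0 3/5 4/5 -4; 0 0 0 1]
T5·…·T1 = [8/17 -12/17 9/17 -12/17; 15/17 32/85 -24/85 122/17; 0 3/5 4/5 -4; 0 0 0 1]
T6·…·T1 = [4/17 -6/17 9/34 -6/17; 30/17 64/85 -48/85 244/17; 0 -9/5 -12/5 12; 0 0 0 1]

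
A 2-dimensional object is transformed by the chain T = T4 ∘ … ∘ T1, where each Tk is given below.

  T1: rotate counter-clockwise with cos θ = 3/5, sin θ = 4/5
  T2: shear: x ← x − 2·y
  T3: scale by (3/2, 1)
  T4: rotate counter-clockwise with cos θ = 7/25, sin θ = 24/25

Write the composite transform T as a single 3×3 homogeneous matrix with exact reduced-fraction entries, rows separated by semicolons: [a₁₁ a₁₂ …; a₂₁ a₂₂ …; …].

T = [-297/250 -177/125 0; -152/125 -339/125 0; 0 0 1]

T1 = [3/5 -4/5 0; 4/5 3/5 0; 0 0 1]
T2·T1 = [-1 -2 0; 4/5 3/5 0; 0 0 1]
T3·…·T1 = [-3/2 -3 0; 4/5 3/5 0; 0 0 1]
T4·…·T1 = [-297/250 -177/125 0; -152/125 -339/125 0; 0 0 1]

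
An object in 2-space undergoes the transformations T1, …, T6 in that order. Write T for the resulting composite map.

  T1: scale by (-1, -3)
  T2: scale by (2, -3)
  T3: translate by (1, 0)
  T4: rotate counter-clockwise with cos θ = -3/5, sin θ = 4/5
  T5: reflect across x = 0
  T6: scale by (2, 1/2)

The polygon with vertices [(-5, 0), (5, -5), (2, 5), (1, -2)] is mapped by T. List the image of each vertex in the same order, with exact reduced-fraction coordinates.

image vertices: (66/5, 22/5), (-414/5, 99/10), (342/5, -147/10), (-30, 5)

T1 scale by (-1, -3): (-5, 0) → (5, 0); (5, -5) → (-5, 15); (2, 5) → (-2, -15); (1, -2) → (-1, 6)
T2 scale by (2, -3): (5, 0) → (10, 0); (-5, 15) → (-10, -45); (-2, -15) → (-4, 45); (-1, 6) → (-2, -18)
T3 translate by (1, 0): (10, 0) → (11, 0); (-10, -45) → (-9, -45); (-4, 45) → (-3, 45); (-2, -18) → (-1, -18)
T4 rotate counter-clockwise with cos θ = -3/5, sin θ = 4/5: (11, 0) → (-33/5, 44/5); (-9, -45) → (207/5, 99/5); (-3, 45) → (-171/5, -147/5); (-1, -18) → (15, 10)
T5 reflect across x = 0: (-33/5, 44/5) → (33/5, 44/5); (207/5, 99/5) → (-207/5, 99/5); (-171/5, -147/5) → (171/5, -147/5); (15, 10) → (-15, 10)
T6 scale by (2, 1/2): (33/5, 44/5) → (66/5, 22/5); (-207/5, 99/5) → (-414/5, 99/10); (171/5, -147/5) → (342/5, -147/10); (-15, 10) → (-30, 5)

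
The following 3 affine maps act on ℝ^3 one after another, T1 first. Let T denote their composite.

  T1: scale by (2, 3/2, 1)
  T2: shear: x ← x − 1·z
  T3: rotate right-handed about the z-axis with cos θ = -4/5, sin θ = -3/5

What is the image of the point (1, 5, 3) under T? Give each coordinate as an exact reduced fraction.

T1 scale by (2, 3/2, 1): (1, 5, 3) → (2, 15/2, 3)
T2 shear: x ← x − 1·z: (2, 15/2, 3) → (-1, 15/2, 3)
T3 rotate right-handed about the z-axis with cos θ = -4/5, sin θ = -3/5: (-1, 15/2, 3) → (53/10, -27/5, 3)

T(p) = (53/10, -27/5, 3)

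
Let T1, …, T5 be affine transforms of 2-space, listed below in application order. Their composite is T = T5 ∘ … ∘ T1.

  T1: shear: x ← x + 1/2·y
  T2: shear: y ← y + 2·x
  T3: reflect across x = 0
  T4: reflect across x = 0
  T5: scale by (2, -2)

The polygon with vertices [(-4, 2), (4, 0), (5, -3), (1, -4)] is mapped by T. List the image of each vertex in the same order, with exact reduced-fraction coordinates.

image vertices: (-6, 8), (8, -16), (7, -8), (-2, 12)

T1 shear: x ← x + 1/2·y: (-4, 2) → (-3, 2); (4, 0) → (4, 0); (5, -3) → (7/2, -3); (1, -4) → (-1, -4)
T2 shear: y ← y + 2·x: (-3, 2) → (-3, -4); (4, 0) → (4, 8); (7/2, -3) → (7/2, 4); (-1, -4) → (-1, -6)
T3 reflect across x = 0: (-3, -4) → (3, -4); (4, 8) → (-4, 8); (7/2, 4) → (-7/2, 4); (-1, -6) → (1, -6)
T4 reflect across x = 0: (3, -4) → (-3, -4); (-4, 8) → (4, 8); (-7/2, 4) → (7/2, 4); (1, -6) → (-1, -6)
T5 scale by (2, -2): (-3, -4) → (-6, 8); (4, 8) → (8, -16); (7/2, 4) → (7, -8); (-1, -6) → (-2, 12)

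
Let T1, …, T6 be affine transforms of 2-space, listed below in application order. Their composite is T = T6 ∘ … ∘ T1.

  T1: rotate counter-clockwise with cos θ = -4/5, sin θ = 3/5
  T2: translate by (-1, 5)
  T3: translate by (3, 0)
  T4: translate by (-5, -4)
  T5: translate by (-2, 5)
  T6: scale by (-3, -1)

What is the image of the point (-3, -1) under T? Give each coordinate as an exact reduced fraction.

T(p) = (6, -5)

T1 rotate counter-clockwise with cos θ = -4/5, sin θ = 3/5: (-3, -1) → (3, -1)
T2 translate by (-1, 5): (3, -1) → (2, 4)
T3 translate by (3, 0): (2, 4) → (5, 4)
T4 translate by (-5, -4): (5, 4) → (0, 0)
T5 translate by (-2, 5): (0, 0) → (-2, 5)
T6 scale by (-3, -1): (-2, 5) → (6, -5)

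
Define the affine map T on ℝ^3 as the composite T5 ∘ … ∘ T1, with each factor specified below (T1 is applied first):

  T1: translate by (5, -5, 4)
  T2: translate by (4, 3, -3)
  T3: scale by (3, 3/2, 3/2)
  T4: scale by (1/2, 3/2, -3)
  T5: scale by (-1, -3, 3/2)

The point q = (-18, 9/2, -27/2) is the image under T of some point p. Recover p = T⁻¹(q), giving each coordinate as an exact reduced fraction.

T1 = [1 0 0 5; 0 1 0 -5; 0 0 1 4; 0 0 0 1]
T2·T1 = [1 0 0 9; 0 1 0 -2; 0 0 1 1; 0 0 0 1]
T3·…·T1 = [3 0 0 27; 0 3/2 0 -3; 0 0 3/2 3/2; 0 0 0 1]
T4·…·T1 = [3/2 0 0 27/2; 0 9/4 0 -9/2; 0 0 -9/2 -9/2; 0 0 0 1]
T5·…·T1 = [-3/2 0 0 -27/2; 0 -27/4 0 27/2; 0 0 -27/4 -27/4; 0 0 0 1]
det M = -2187/32; M⁻¹ = [-2/3 0 0 -9; 0 -4/27 0 2; 0 0 -4/27 -1; 0 0 0 1]
M⁻¹ · (-18, 9/2, -27/2)ᵀ = (3, 4/3, 1)ᵀ

p = (3, 4/3, 1)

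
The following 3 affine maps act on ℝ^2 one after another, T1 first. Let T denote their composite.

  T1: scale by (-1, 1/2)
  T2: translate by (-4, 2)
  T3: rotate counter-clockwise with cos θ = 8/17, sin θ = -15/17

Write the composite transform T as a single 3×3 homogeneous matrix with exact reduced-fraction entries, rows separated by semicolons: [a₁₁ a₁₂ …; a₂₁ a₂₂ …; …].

T = [-8/17 15/34 -2/17; 15/17 4/17 76/17; 0 0 1]

T1 = [-1 0 0; 0 1/2 0; 0 0 1]
T2·T1 = [-1 0 -4; 0 1/2 2; 0 0 1]
T3·…·T1 = [-8/17 15/34 -2/17; 15/17 4/17 76/17; 0 0 1]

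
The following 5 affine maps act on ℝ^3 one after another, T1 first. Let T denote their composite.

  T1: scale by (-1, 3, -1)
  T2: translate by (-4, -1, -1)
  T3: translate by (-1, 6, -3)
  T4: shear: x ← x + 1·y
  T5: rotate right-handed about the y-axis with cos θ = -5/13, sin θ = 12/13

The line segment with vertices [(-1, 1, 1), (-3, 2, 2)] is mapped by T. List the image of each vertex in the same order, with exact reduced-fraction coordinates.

T1 scale by (-1, 3, -1): (-1, 1, 1) → (1, 3, -1); (-3, 2, 2) → (3, 6, -2)
T2 translate by (-4, -1, -1): (1, 3, -1) → (-3, 2, -2); (3, 6, -2) → (-1, 5, -3)
T3 translate by (-1, 6, -3): (-3, 2, -2) → (-4, 8, -5); (-1, 5, -3) → (-2, 11, -6)
T4 shear: x ← x + 1·y: (-4, 8, -5) → (4, 8, -5); (-2, 11, -6) → (9, 11, -6)
T5 rotate right-handed about the y-axis with cos θ = -5/13, sin θ = 12/13: (4, 8, -5) → (-80/13, 8, -23/13); (9, 11, -6) → (-9, 11, -6)

image vertices: (-80/13, 8, -23/13), (-9, 11, -6)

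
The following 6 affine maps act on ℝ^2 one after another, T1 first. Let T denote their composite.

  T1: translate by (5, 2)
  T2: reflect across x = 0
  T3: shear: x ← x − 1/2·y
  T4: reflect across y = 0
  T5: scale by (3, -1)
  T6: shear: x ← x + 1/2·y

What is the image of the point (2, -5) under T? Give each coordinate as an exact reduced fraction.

T(p) = (-18, -3)

T1 translate by (5, 2): (2, -5) → (7, -3)
T2 reflect across x = 0: (7, -3) → (-7, -3)
T3 shear: x ← x − 1/2·y: (-7, -3) → (-11/2, -3)
T4 reflect across y = 0: (-11/2, -3) → (-11/2, 3)
T5 scale by (3, -1): (-11/2, 3) → (-33/2, -3)
T6 shear: x ← x + 1/2·y: (-33/2, -3) → (-18, -3)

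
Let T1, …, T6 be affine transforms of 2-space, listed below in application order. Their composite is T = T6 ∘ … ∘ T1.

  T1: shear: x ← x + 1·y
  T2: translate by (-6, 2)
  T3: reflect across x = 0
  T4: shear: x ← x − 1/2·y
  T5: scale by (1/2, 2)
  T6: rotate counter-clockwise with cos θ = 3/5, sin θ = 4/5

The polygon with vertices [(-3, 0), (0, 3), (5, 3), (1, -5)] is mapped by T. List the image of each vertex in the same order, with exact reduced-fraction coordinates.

image vertices: (-4/5, 28/5), (-157/20, 31/5), (-187/20, 21/5), (33/4, 1)

T1 shear: x ← x + 1·y: (-3, 0) → (-3, 0); (0, 3) → (3, 3); (5, 3) → (8, 3); (1, -5) → (-4, -5)
T2 translate by (-6, 2): (-3, 0) → (-9, 2); (3, 3) → (-3, 5); (8, 3) → (2, 5); (-4, -5) → (-10, -3)
T3 reflect across x = 0: (-9, 2) → (9, 2); (-3, 5) → (3, 5); (2, 5) → (-2, 5); (-10, -3) → (10, -3)
T4 shear: x ← x − 1/2·y: (9, 2) → (8, 2); (3, 5) → (1/2, 5); (-2, 5) → (-9/2, 5); (10, -3) → (23/2, -3)
T5 scale by (1/2, 2): (8, 2) → (4, 4); (1/2, 5) → (1/4, 10); (-9/2, 5) → (-9/4, 10); (23/2, -3) → (23/4, -6)
T6 rotate counter-clockwise with cos θ = 3/5, sin θ = 4/5: (4, 4) → (-4/5, 28/5); (1/4, 10) → (-157/20, 31/5); (-9/4, 10) → (-187/20, 21/5); (23/4, -6) → (33/4, 1)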